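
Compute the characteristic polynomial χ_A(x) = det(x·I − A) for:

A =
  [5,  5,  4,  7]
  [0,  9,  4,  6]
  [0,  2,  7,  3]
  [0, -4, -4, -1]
x^4 - 20*x^3 + 150*x^2 - 500*x + 625

Expanding det(x·I − A) (e.g. by cofactor expansion or by noting that A is similar to its Jordan form J, which has the same characteristic polynomial as A) gives
  χ_A(x) = x^4 - 20*x^3 + 150*x^2 - 500*x + 625
which factors as (x - 5)^4. The eigenvalues (with algebraic multiplicities) are λ = 5 with multiplicity 4.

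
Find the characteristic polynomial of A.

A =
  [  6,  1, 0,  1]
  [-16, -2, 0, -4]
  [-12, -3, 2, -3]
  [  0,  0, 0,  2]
x^4 - 8*x^3 + 24*x^2 - 32*x + 16

Expanding det(x·I − A) (e.g. by cofactor expansion or by noting that A is similar to its Jordan form J, which has the same characteristic polynomial as A) gives
  χ_A(x) = x^4 - 8*x^3 + 24*x^2 - 32*x + 16
which factors as (x - 2)^4. The eigenvalues (with algebraic multiplicities) are λ = 2 with multiplicity 4.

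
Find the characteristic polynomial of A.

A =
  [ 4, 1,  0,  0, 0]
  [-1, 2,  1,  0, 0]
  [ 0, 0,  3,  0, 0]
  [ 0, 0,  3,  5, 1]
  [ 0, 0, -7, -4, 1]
x^5 - 15*x^4 + 90*x^3 - 270*x^2 + 405*x - 243

Expanding det(x·I − A) (e.g. by cofactor expansion or by noting that A is similar to its Jordan form J, which has the same characteristic polynomial as A) gives
  χ_A(x) = x^5 - 15*x^4 + 90*x^3 - 270*x^2 + 405*x - 243
which factors as (x - 3)^5. The eigenvalues (with algebraic multiplicities) are λ = 3 with multiplicity 5.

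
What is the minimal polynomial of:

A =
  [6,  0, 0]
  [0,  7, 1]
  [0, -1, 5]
x^2 - 12*x + 36

The characteristic polynomial is χ_A(x) = (x - 6)^3, so the eigenvalues are known. The minimal polynomial is
  m_A(x) = Π_λ (x − λ)^{k_λ}
where k_λ is the size of the *largest* Jordan block for λ (equivalently, the smallest k with (A − λI)^k v = 0 for every generalised eigenvector v of λ).

  λ = 6: largest Jordan block has size 2, contributing (x − 6)^2

So m_A(x) = (x - 6)^2 = x^2 - 12*x + 36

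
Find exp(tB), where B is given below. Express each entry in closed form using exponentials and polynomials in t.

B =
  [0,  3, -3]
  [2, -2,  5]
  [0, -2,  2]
e^{tB} =
  [3*t^2 + 1, 3*t, 9*t^2/2 - 3*t]
  [-2*t^2 + 2*t, 1 - 2*t, -3*t^2 + 5*t]
  [-2*t^2, -2*t, -3*t^2 + 2*t + 1]

Strategy: write B = P · J · P⁻¹ where J is a Jordan canonical form, so e^{tB} = P · e^{tJ} · P⁻¹, and e^{tJ} can be computed block-by-block.

B has Jordan form
J =
  [0, 1, 0]
  [0, 0, 1]
  [0, 0, 0]
(up to reordering of blocks).

Per-block formulas:
  For a 3×3 Jordan block J_3(0): exp(t · J_3(0)) = e^(0t)·(I + t·N + (t^2/2)·N^2), where N is the 3×3 nilpotent shift.

After assembling e^{tJ} and conjugating by P, we get:

e^{tB} =
  [3*t^2 + 1, 3*t, 9*t^2/2 - 3*t]
  [-2*t^2 + 2*t, 1 - 2*t, -3*t^2 + 5*t]
  [-2*t^2, -2*t, -3*t^2 + 2*t + 1]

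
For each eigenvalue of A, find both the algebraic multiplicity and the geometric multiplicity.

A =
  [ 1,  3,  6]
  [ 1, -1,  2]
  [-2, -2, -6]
λ = -2: alg = 3, geom = 2

Step 1 — factor the characteristic polynomial to read off the algebraic multiplicities:
  χ_A(x) = (x + 2)^3

Step 2 — compute geometric multiplicities via the rank-nullity identity g(λ) = n − rank(A − λI):
  rank(A − (-2)·I) = 1, so dim ker(A − (-2)·I) = n − 1 = 2

Summary:
  λ = -2: algebraic multiplicity = 3, geometric multiplicity = 2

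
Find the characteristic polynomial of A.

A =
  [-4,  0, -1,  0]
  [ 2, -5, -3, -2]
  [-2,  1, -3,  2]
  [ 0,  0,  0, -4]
x^4 + 16*x^3 + 96*x^2 + 256*x + 256

Expanding det(x·I − A) (e.g. by cofactor expansion or by noting that A is similar to its Jordan form J, which has the same characteristic polynomial as A) gives
  χ_A(x) = x^4 + 16*x^3 + 96*x^2 + 256*x + 256
which factors as (x + 4)^4. The eigenvalues (with algebraic multiplicities) are λ = -4 with multiplicity 4.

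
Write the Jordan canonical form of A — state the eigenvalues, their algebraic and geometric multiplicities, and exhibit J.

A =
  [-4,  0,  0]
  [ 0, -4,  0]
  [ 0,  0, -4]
J_1(-4) ⊕ J_1(-4) ⊕ J_1(-4)

The characteristic polynomial is
  det(x·I − A) = x^3 + 12*x^2 + 48*x + 64 = (x + 4)^3

Eigenvalues and multiplicities (the geometric multiplicity of λ is n − rank(A − λI), which equals the number of Jordan blocks for λ):
  λ = -4: algebraic multiplicity = 3, geometric multiplicity = 3

Determining the block sizes for each eigenvalue:
  λ = -4: gm = am = 3, so every block has size 1 → block sizes [1, 1, 1]

Assembling the blocks gives a Jordan form
J =
  [-4,  0,  0]
  [ 0, -4,  0]
  [ 0,  0, -4]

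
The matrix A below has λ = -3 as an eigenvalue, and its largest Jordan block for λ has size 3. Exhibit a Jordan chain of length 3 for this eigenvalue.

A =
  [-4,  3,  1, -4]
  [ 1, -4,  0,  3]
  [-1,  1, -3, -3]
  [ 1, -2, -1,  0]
A Jordan chain for λ = -3 of length 3:
v_1 = (2, -1, 1, -1)ᵀ
v_2 = (2, 0, 0, -1)ᵀ
v_3 = (1, 1, 0, 0)ᵀ

Let N = A − (-3)·I. We want v_3 with N^3 v_3 = 0 but N^2 v_3 ≠ 0; then v_{j-1} := N · v_j for j = 3, …, 2.

Pick v_3 = (1, 1, 0, 0)ᵀ.
Then v_2 = N · v_3 = (2, 0, 0, -1)ᵀ.
Then v_1 = N · v_2 = (2, -1, 1, -1)ᵀ.

Sanity check: (A − (-3)·I) v_1 = (0, 0, 0, 0)ᵀ = 0. ✓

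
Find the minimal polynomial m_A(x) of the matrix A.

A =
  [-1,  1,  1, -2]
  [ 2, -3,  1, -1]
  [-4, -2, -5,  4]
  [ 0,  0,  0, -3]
x^3 + 9*x^2 + 27*x + 27

The characteristic polynomial is χ_A(x) = (x + 3)^4, so the eigenvalues are known. The minimal polynomial is
  m_A(x) = Π_λ (x − λ)^{k_λ}
where k_λ is the size of the *largest* Jordan block for λ (equivalently, the smallest k with (A − λI)^k v = 0 for every generalised eigenvector v of λ).

  λ = -3: largest Jordan block has size 3, contributing (x + 3)^3

So m_A(x) = (x + 3)^3 = x^3 + 9*x^2 + 27*x + 27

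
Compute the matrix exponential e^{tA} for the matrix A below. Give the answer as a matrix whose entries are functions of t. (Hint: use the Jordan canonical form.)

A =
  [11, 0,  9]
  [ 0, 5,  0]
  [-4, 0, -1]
e^{tA} =
  [6*t*exp(5*t) + exp(5*t), 0, 9*t*exp(5*t)]
  [0, exp(5*t), 0]
  [-4*t*exp(5*t), 0, -6*t*exp(5*t) + exp(5*t)]

Strategy: write A = P · J · P⁻¹ where J is a Jordan canonical form, so e^{tA} = P · e^{tJ} · P⁻¹, and e^{tJ} can be computed block-by-block.

A has Jordan form
J =
  [5, 1, 0]
  [0, 5, 0]
  [0, 0, 5]
(up to reordering of blocks).

Per-block formulas:
  For a 2×2 Jordan block J_2(5): exp(t · J_2(5)) = e^(5t)·(I + t·N), where N is the 2×2 nilpotent shift.
  For a 1×1 block at λ = 5: exp(t · [5]) = [e^(5t)].

After assembling e^{tJ} and conjugating by P, we get:

e^{tA} =
  [6*t*exp(5*t) + exp(5*t), 0, 9*t*exp(5*t)]
  [0, exp(5*t), 0]
  [-4*t*exp(5*t), 0, -6*t*exp(5*t) + exp(5*t)]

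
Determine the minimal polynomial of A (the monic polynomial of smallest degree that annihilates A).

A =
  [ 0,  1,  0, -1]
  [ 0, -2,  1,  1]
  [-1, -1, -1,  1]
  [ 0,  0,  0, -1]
x^3 + 3*x^2 + 3*x + 1

The characteristic polynomial is χ_A(x) = (x + 1)^4, so the eigenvalues are known. The minimal polynomial is
  m_A(x) = Π_λ (x − λ)^{k_λ}
where k_λ is the size of the *largest* Jordan block for λ (equivalently, the smallest k with (A − λI)^k v = 0 for every generalised eigenvector v of λ).

  λ = -1: largest Jordan block has size 3, contributing (x + 1)^3

So m_A(x) = (x + 1)^3 = x^3 + 3*x^2 + 3*x + 1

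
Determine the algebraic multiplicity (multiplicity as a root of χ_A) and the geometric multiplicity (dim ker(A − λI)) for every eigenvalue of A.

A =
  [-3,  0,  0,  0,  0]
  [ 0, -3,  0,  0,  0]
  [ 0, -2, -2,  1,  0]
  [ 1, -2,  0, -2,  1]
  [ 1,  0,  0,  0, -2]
λ = -3: alg = 2, geom = 2; λ = -2: alg = 3, geom = 1

Step 1 — factor the characteristic polynomial to read off the algebraic multiplicities:
  χ_A(x) = (x + 2)^3*(x + 3)^2

Step 2 — compute geometric multiplicities via the rank-nullity identity g(λ) = n − rank(A − λI):
  rank(A − (-3)·I) = 3, so dim ker(A − (-3)·I) = n − 3 = 2
  rank(A − (-2)·I) = 4, so dim ker(A − (-2)·I) = n − 4 = 1

Summary:
  λ = -3: algebraic multiplicity = 2, geometric multiplicity = 2
  λ = -2: algebraic multiplicity = 3, geometric multiplicity = 1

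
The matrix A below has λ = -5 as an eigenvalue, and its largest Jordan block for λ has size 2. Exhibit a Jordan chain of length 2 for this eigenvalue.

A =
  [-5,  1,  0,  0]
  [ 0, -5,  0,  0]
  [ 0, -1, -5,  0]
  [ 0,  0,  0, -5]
A Jordan chain for λ = -5 of length 2:
v_1 = (1, 0, -1, 0)ᵀ
v_2 = (0, 1, 0, 0)ᵀ

Let N = A − (-5)·I. We want v_2 with N^2 v_2 = 0 but N^1 v_2 ≠ 0; then v_{j-1} := N · v_j for j = 2, …, 2.

Pick v_2 = (0, 1, 0, 0)ᵀ.
Then v_1 = N · v_2 = (1, 0, -1, 0)ᵀ.

Sanity check: (A − (-5)·I) v_1 = (0, 0, 0, 0)ᵀ = 0. ✓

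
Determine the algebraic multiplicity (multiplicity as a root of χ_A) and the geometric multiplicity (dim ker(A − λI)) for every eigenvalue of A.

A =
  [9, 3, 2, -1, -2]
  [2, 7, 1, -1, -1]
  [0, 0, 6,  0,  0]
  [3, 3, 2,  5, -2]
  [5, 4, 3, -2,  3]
λ = 6: alg = 5, geom = 3

Step 1 — factor the characteristic polynomial to read off the algebraic multiplicities:
  χ_A(x) = (x - 6)^5

Step 2 — compute geometric multiplicities via the rank-nullity identity g(λ) = n − rank(A − λI):
  rank(A − (6)·I) = 2, so dim ker(A − (6)·I) = n − 2 = 3

Summary:
  λ = 6: algebraic multiplicity = 5, geometric multiplicity = 3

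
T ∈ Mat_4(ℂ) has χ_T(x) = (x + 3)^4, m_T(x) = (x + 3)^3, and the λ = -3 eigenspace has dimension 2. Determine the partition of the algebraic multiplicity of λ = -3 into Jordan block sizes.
Block sizes for λ = -3: [3, 1]

Step 1 — from the characteristic polynomial, algebraic multiplicity of λ = -3 is 4. From dim ker(T − (-3)·I) = 2, there are exactly 2 Jordan blocks for λ = -3.
Step 2 — from the minimal polynomial, the factor (x + 3)^3 tells us the largest block for λ = -3 has size 3.
Step 3 — with total size 4, 2 blocks, and largest block 3, the block sizes (in nonincreasing order) are [3, 1].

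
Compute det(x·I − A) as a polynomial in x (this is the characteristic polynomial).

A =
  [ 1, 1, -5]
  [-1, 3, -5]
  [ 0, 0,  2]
x^3 - 6*x^2 + 12*x - 8

Expanding det(x·I − A) (e.g. by cofactor expansion or by noting that A is similar to its Jordan form J, which has the same characteristic polynomial as A) gives
  χ_A(x) = x^3 - 6*x^2 + 12*x - 8
which factors as (x - 2)^3. The eigenvalues (with algebraic multiplicities) are λ = 2 with multiplicity 3.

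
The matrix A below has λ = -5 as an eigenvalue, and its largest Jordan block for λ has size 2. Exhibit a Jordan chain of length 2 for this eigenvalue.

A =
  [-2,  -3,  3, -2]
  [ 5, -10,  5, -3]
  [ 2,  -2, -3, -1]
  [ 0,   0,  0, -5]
A Jordan chain for λ = -5 of length 2:
v_1 = (3, 5, 2, 0)ᵀ
v_2 = (1, 0, 0, 0)ᵀ

Let N = A − (-5)·I. We want v_2 with N^2 v_2 = 0 but N^1 v_2 ≠ 0; then v_{j-1} := N · v_j for j = 2, …, 2.

Pick v_2 = (1, 0, 0, 0)ᵀ.
Then v_1 = N · v_2 = (3, 5, 2, 0)ᵀ.

Sanity check: (A − (-5)·I) v_1 = (0, 0, 0, 0)ᵀ = 0. ✓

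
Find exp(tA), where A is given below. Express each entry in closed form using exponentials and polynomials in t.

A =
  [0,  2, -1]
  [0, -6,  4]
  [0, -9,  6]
e^{tA} =
  [1, -3*t^2/2 + 2*t, t^2 - t]
  [0, 1 - 6*t, 4*t]
  [0, -9*t, 6*t + 1]

Strategy: write A = P · J · P⁻¹ where J is a Jordan canonical form, so e^{tA} = P · e^{tJ} · P⁻¹, and e^{tJ} can be computed block-by-block.

A has Jordan form
J =
  [0, 1, 0]
  [0, 0, 1]
  [0, 0, 0]
(up to reordering of blocks).

Per-block formulas:
  For a 3×3 Jordan block J_3(0): exp(t · J_3(0)) = e^(0t)·(I + t·N + (t^2/2)·N^2), where N is the 3×3 nilpotent shift.

After assembling e^{tJ} and conjugating by P, we get:

e^{tA} =
  [1, -3*t^2/2 + 2*t, t^2 - t]
  [0, 1 - 6*t, 4*t]
  [0, -9*t, 6*t + 1]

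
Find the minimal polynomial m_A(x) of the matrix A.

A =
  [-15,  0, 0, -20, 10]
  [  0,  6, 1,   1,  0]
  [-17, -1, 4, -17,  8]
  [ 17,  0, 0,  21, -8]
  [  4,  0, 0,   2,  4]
x^3 - 10*x^2 + 25*x

The characteristic polynomial is χ_A(x) = x*(x - 5)^4, so the eigenvalues are known. The minimal polynomial is
  m_A(x) = Π_λ (x − λ)^{k_λ}
where k_λ is the size of the *largest* Jordan block for λ (equivalently, the smallest k with (A − λI)^k v = 0 for every generalised eigenvector v of λ).

  λ = 0: largest Jordan block has size 1, contributing (x − 0)
  λ = 5: largest Jordan block has size 2, contributing (x − 5)^2

So m_A(x) = x*(x - 5)^2 = x^3 - 10*x^2 + 25*x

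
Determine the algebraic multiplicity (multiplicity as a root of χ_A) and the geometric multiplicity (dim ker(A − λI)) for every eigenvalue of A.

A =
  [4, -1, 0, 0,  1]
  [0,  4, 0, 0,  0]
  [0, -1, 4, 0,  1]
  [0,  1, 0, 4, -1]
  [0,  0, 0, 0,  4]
λ = 4: alg = 5, geom = 4

Step 1 — factor the characteristic polynomial to read off the algebraic multiplicities:
  χ_A(x) = (x - 4)^5

Step 2 — compute geometric multiplicities via the rank-nullity identity g(λ) = n − rank(A − λI):
  rank(A − (4)·I) = 1, so dim ker(A − (4)·I) = n − 1 = 4

Summary:
  λ = 4: algebraic multiplicity = 5, geometric multiplicity = 4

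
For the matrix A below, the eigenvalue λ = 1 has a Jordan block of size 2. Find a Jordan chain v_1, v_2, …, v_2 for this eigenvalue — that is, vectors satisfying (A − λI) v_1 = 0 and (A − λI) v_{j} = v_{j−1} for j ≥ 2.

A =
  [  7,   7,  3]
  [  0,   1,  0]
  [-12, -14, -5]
A Jordan chain for λ = 1 of length 2:
v_1 = (6, 0, -12)ᵀ
v_2 = (1, 0, 0)ᵀ

Let N = A − (1)·I. We want v_2 with N^2 v_2 = 0 but N^1 v_2 ≠ 0; then v_{j-1} := N · v_j for j = 2, …, 2.

Pick v_2 = (1, 0, 0)ᵀ.
Then v_1 = N · v_2 = (6, 0, -12)ᵀ.

Sanity check: (A − (1)·I) v_1 = (0, 0, 0)ᵀ = 0. ✓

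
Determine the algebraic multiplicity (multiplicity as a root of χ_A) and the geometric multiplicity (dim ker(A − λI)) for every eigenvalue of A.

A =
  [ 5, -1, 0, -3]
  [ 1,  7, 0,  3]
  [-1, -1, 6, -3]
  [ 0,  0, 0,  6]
λ = 6: alg = 4, geom = 3

Step 1 — factor the characteristic polynomial to read off the algebraic multiplicities:
  χ_A(x) = (x - 6)^4

Step 2 — compute geometric multiplicities via the rank-nullity identity g(λ) = n − rank(A − λI):
  rank(A − (6)·I) = 1, so dim ker(A − (6)·I) = n − 1 = 3

Summary:
  λ = 6: algebraic multiplicity = 4, geometric multiplicity = 3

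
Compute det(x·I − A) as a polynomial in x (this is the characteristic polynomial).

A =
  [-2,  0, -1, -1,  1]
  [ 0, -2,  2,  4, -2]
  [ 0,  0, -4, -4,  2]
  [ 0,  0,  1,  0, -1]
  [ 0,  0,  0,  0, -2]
x^5 + 10*x^4 + 40*x^3 + 80*x^2 + 80*x + 32

Expanding det(x·I − A) (e.g. by cofactor expansion or by noting that A is similar to its Jordan form J, which has the same characteristic polynomial as A) gives
  χ_A(x) = x^5 + 10*x^4 + 40*x^3 + 80*x^2 + 80*x + 32
which factors as (x + 2)^5. The eigenvalues (with algebraic multiplicities) are λ = -2 with multiplicity 5.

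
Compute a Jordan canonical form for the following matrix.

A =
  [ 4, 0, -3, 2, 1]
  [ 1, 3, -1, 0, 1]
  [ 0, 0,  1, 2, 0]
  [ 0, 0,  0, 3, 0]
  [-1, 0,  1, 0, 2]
J_1(1) ⊕ J_2(3) ⊕ J_1(3) ⊕ J_1(3)

The characteristic polynomial is
  det(x·I − A) = x^5 - 13*x^4 + 66*x^3 - 162*x^2 + 189*x - 81 = (x - 3)^4*(x - 1)

Eigenvalues and multiplicities (the geometric multiplicity of λ is n − rank(A − λI), which equals the number of Jordan blocks for λ):
  λ = 1: algebraic multiplicity = 1, geometric multiplicity = 1
  λ = 3: algebraic multiplicity = 4, geometric multiplicity = 3

Determining the block sizes for each eigenvalue:
  λ = 1: one block (gm = 1), so the single block has size am = 1 → block sizes [1]
  λ = 3: 3 blocks summing to 4 forces exactly one block of size 2 and the rest size 1 → block sizes [2, 1, 1]

Assembling the blocks gives a Jordan form
J =
  [1, 0, 0, 0, 0]
  [0, 3, 1, 0, 0]
  [0, 0, 3, 0, 0]
  [0, 0, 0, 3, 0]
  [0, 0, 0, 0, 3]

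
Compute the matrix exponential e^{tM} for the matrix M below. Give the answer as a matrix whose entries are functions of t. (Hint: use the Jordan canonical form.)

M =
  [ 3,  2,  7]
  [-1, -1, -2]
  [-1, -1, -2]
e^{tM} =
  [3*t + 1, -3*t^2/2 + 2*t, 3*t^2/2 + 7*t]
  [-t, t^2/2 - t + 1, -t^2/2 - 2*t]
  [-t, t^2/2 - t, -t^2/2 - 2*t + 1]

Strategy: write M = P · J · P⁻¹ where J is a Jordan canonical form, so e^{tM} = P · e^{tJ} · P⁻¹, and e^{tJ} can be computed block-by-block.

M has Jordan form
J =
  [0, 1, 0]
  [0, 0, 1]
  [0, 0, 0]
(up to reordering of blocks).

Per-block formulas:
  For a 3×3 Jordan block J_3(0): exp(t · J_3(0)) = e^(0t)·(I + t·N + (t^2/2)·N^2), where N is the 3×3 nilpotent shift.

After assembling e^{tJ} and conjugating by P, we get:

e^{tM} =
  [3*t + 1, -3*t^2/2 + 2*t, 3*t^2/2 + 7*t]
  [-t, t^2/2 - t + 1, -t^2/2 - 2*t]
  [-t, t^2/2 - t, -t^2/2 - 2*t + 1]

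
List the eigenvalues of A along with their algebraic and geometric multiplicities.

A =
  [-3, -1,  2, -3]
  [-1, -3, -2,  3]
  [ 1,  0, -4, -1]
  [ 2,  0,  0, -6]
λ = -4: alg = 4, geom = 2

Step 1 — factor the characteristic polynomial to read off the algebraic multiplicities:
  χ_A(x) = (x + 4)^4

Step 2 — compute geometric multiplicities via the rank-nullity identity g(λ) = n − rank(A − λI):
  rank(A − (-4)·I) = 2, so dim ker(A − (-4)·I) = n − 2 = 2

Summary:
  λ = -4: algebraic multiplicity = 4, geometric multiplicity = 2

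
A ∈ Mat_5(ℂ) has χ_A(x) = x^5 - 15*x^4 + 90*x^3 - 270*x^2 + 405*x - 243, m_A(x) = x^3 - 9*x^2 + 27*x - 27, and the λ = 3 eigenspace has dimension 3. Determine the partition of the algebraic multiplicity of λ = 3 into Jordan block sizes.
Block sizes for λ = 3: [3, 1, 1]

Step 1 — from the characteristic polynomial, algebraic multiplicity of λ = 3 is 5. From dim ker(A − (3)·I) = 3, there are exactly 3 Jordan blocks for λ = 3.
Step 2 — from the minimal polynomial, the factor (x − 3)^3 tells us the largest block for λ = 3 has size 3.
Step 3 — with total size 5, 3 blocks, and largest block 3, the block sizes (in nonincreasing order) are [3, 1, 1].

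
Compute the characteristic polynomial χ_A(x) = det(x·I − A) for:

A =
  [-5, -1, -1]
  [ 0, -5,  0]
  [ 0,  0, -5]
x^3 + 15*x^2 + 75*x + 125

Expanding det(x·I − A) (e.g. by cofactor expansion or by noting that A is similar to its Jordan form J, which has the same characteristic polynomial as A) gives
  χ_A(x) = x^3 + 15*x^2 + 75*x + 125
which factors as (x + 5)^3. The eigenvalues (with algebraic multiplicities) are λ = -5 with multiplicity 3.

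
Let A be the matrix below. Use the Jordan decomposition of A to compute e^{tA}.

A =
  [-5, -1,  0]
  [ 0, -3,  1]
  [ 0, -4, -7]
e^{tA} =
  [exp(-5*t), -t^2*exp(-5*t) - t*exp(-5*t), -t^2*exp(-5*t)/2]
  [0, 2*t*exp(-5*t) + exp(-5*t), t*exp(-5*t)]
  [0, -4*t*exp(-5*t), -2*t*exp(-5*t) + exp(-5*t)]

Strategy: write A = P · J · P⁻¹ where J is a Jordan canonical form, so e^{tA} = P · e^{tJ} · P⁻¹, and e^{tJ} can be computed block-by-block.

A has Jordan form
J =
  [-5,  1,  0]
  [ 0, -5,  1]
  [ 0,  0, -5]
(up to reordering of blocks).

Per-block formulas:
  For a 3×3 Jordan block J_3(-5): exp(t · J_3(-5)) = e^(-5t)·(I + t·N + (t^2/2)·N^2), where N is the 3×3 nilpotent shift.

After assembling e^{tJ} and conjugating by P, we get:

e^{tA} =
  [exp(-5*t), -t^2*exp(-5*t) - t*exp(-5*t), -t^2*exp(-5*t)/2]
  [0, 2*t*exp(-5*t) + exp(-5*t), t*exp(-5*t)]
  [0, -4*t*exp(-5*t), -2*t*exp(-5*t) + exp(-5*t)]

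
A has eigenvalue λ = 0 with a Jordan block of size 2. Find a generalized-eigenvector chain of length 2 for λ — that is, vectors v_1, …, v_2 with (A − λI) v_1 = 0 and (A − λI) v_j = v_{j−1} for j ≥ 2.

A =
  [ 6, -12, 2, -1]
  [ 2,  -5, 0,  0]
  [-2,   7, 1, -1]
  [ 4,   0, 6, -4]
A Jordan chain for λ = 0 of length 2:
v_1 = (10, 4, -4, 4)ᵀ
v_2 = (7, 2, -4, 0)ᵀ

Let N = A − (0)·I. We want v_2 with N^2 v_2 = 0 but N^1 v_2 ≠ 0; then v_{j-1} := N · v_j for j = 2, …, 2.

Pick v_2 = (7, 2, -4, 0)ᵀ.
Then v_1 = N · v_2 = (10, 4, -4, 4)ᵀ.

Sanity check: (A − (0)·I) v_1 = (0, 0, 0, 0)ᵀ = 0. ✓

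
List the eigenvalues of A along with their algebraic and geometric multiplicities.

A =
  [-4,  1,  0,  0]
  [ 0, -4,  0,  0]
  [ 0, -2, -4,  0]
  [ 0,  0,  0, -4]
λ = -4: alg = 4, geom = 3

Step 1 — factor the characteristic polynomial to read off the algebraic multiplicities:
  χ_A(x) = (x + 4)^4

Step 2 — compute geometric multiplicities via the rank-nullity identity g(λ) = n − rank(A − λI):
  rank(A − (-4)·I) = 1, so dim ker(A − (-4)·I) = n − 1 = 3

Summary:
  λ = -4: algebraic multiplicity = 4, geometric multiplicity = 3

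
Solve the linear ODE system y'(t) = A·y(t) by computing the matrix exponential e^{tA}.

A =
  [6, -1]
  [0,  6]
e^{tA} =
  [exp(6*t), -t*exp(6*t)]
  [0, exp(6*t)]

Strategy: write A = P · J · P⁻¹ where J is a Jordan canonical form, so e^{tA} = P · e^{tJ} · P⁻¹, and e^{tJ} can be computed block-by-block.

A has Jordan form
J =
  [6, 1]
  [0, 6]
(up to reordering of blocks).

Per-block formulas:
  For a 2×2 Jordan block J_2(6): exp(t · J_2(6)) = e^(6t)·(I + t·N), where N is the 2×2 nilpotent shift.

After assembling e^{tJ} and conjugating by P, we get:

e^{tA} =
  [exp(6*t), -t*exp(6*t)]
  [0, exp(6*t)]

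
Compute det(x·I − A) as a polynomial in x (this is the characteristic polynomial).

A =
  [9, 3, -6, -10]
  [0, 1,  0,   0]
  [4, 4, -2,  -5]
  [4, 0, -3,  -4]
x^4 - 4*x^3 + 6*x^2 - 4*x + 1

Expanding det(x·I − A) (e.g. by cofactor expansion or by noting that A is similar to its Jordan form J, which has the same characteristic polynomial as A) gives
  χ_A(x) = x^4 - 4*x^3 + 6*x^2 - 4*x + 1
which factors as (x - 1)^4. The eigenvalues (with algebraic multiplicities) are λ = 1 with multiplicity 4.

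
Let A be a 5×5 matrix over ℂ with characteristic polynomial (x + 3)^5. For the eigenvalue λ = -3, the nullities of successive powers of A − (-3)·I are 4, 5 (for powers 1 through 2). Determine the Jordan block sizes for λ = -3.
Block sizes for λ = -3: [2, 1, 1, 1]

From the dimensions of kernels of powers, the number of Jordan blocks of size at least j is d_j − d_{j−1} where d_j = dim ker(N^j) (with d_0 = 0). Computing the differences gives [4, 1].
The number of blocks of size exactly k is (#blocks of size ≥ k) − (#blocks of size ≥ k + 1), so the partition is: 3 block(s) of size 1, 1 block(s) of size 2.
In nonincreasing order the block sizes are [2, 1, 1, 1].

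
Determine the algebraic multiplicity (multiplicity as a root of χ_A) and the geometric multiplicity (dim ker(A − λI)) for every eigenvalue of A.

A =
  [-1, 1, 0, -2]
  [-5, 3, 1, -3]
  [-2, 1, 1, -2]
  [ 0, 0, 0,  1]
λ = 1: alg = 4, geom = 2

Step 1 — factor the characteristic polynomial to read off the algebraic multiplicities:
  χ_A(x) = (x - 1)^4

Step 2 — compute geometric multiplicities via the rank-nullity identity g(λ) = n − rank(A − λI):
  rank(A − (1)·I) = 2, so dim ker(A − (1)·I) = n − 2 = 2

Summary:
  λ = 1: algebraic multiplicity = 4, geometric multiplicity = 2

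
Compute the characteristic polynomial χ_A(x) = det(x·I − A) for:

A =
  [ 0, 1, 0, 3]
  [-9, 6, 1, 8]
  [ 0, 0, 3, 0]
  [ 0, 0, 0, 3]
x^4 - 12*x^3 + 54*x^2 - 108*x + 81

Expanding det(x·I − A) (e.g. by cofactor expansion or by noting that A is similar to its Jordan form J, which has the same characteristic polynomial as A) gives
  χ_A(x) = x^4 - 12*x^3 + 54*x^2 - 108*x + 81
which factors as (x - 3)^4. The eigenvalues (with algebraic multiplicities) are λ = 3 with multiplicity 4.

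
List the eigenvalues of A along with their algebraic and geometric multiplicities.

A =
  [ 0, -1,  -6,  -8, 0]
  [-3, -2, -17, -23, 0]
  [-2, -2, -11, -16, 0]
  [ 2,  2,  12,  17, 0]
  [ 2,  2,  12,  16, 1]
λ = 1: alg = 5, geom = 3

Step 1 — factor the characteristic polynomial to read off the algebraic multiplicities:
  χ_A(x) = (x - 1)^5

Step 2 — compute geometric multiplicities via the rank-nullity identity g(λ) = n − rank(A − λI):
  rank(A − (1)·I) = 2, so dim ker(A − (1)·I) = n − 2 = 3

Summary:
  λ = 1: algebraic multiplicity = 5, geometric multiplicity = 3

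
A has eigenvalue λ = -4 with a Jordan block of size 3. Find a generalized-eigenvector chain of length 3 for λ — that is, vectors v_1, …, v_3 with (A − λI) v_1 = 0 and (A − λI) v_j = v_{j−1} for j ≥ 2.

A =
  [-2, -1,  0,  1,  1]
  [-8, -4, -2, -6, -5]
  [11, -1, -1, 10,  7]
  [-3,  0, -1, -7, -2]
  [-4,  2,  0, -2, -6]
A Jordan chain for λ = -4 of length 3:
v_1 = (5, 0, 5, 0, -10)ᵀ
v_2 = (2, -8, 11, -3, -4)ᵀ
v_3 = (1, 0, 0, 0, 0)ᵀ

Let N = A − (-4)·I. We want v_3 with N^3 v_3 = 0 but N^2 v_3 ≠ 0; then v_{j-1} := N · v_j for j = 3, …, 2.

Pick v_3 = (1, 0, 0, 0, 0)ᵀ.
Then v_2 = N · v_3 = (2, -8, 11, -3, -4)ᵀ.
Then v_1 = N · v_2 = (5, 0, 5, 0, -10)ᵀ.

Sanity check: (A − (-4)·I) v_1 = (0, 0, 0, 0, 0)ᵀ = 0. ✓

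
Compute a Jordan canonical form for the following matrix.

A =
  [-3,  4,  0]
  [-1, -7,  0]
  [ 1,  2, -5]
J_2(-5) ⊕ J_1(-5)

The characteristic polynomial is
  det(x·I − A) = x^3 + 15*x^2 + 75*x + 125 = (x + 5)^3

Eigenvalues and multiplicities (the geometric multiplicity of λ is n − rank(A − λI), which equals the number of Jordan blocks for λ):
  λ = -5: algebraic multiplicity = 3, geometric multiplicity = 2

Determining the block sizes for each eigenvalue:
  λ = -5: 2 blocks summing to 3 forces exactly one block of size 2 and the rest size 1 → block sizes [2, 1]

Assembling the blocks gives a Jordan form
J =
  [-5,  1,  0]
  [ 0, -5,  0]
  [ 0,  0, -5]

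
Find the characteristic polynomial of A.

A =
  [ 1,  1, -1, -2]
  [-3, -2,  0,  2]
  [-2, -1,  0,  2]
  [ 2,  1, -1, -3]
x^4 + 4*x^3 + 6*x^2 + 4*x + 1

Expanding det(x·I − A) (e.g. by cofactor expansion or by noting that A is similar to its Jordan form J, which has the same characteristic polynomial as A) gives
  χ_A(x) = x^4 + 4*x^3 + 6*x^2 + 4*x + 1
which factors as (x + 1)^4. The eigenvalues (with algebraic multiplicities) are λ = -1 with multiplicity 4.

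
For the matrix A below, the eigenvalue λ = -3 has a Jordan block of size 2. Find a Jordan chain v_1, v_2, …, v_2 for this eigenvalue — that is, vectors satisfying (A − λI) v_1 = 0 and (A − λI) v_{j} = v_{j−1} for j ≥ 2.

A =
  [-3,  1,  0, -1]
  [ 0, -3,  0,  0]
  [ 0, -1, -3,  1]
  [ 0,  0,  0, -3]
A Jordan chain for λ = -3 of length 2:
v_1 = (1, 0, -1, 0)ᵀ
v_2 = (0, 1, 0, 0)ᵀ

Let N = A − (-3)·I. We want v_2 with N^2 v_2 = 0 but N^1 v_2 ≠ 0; then v_{j-1} := N · v_j for j = 2, …, 2.

Pick v_2 = (0, 1, 0, 0)ᵀ.
Then v_1 = N · v_2 = (1, 0, -1, 0)ᵀ.

Sanity check: (A − (-3)·I) v_1 = (0, 0, 0, 0)ᵀ = 0. ✓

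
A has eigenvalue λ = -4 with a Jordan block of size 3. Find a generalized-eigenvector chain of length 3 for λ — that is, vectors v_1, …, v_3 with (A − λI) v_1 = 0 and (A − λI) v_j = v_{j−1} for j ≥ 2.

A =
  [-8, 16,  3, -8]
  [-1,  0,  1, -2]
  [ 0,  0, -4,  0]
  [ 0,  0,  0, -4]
A Jordan chain for λ = -4 of length 3:
v_1 = (4, 1, 0, 0)ᵀ
v_2 = (3, 1, 0, 0)ᵀ
v_3 = (0, 0, 1, 0)ᵀ

Let N = A − (-4)·I. We want v_3 with N^3 v_3 = 0 but N^2 v_3 ≠ 0; then v_{j-1} := N · v_j for j = 3, …, 2.

Pick v_3 = (0, 0, 1, 0)ᵀ.
Then v_2 = N · v_3 = (3, 1, 0, 0)ᵀ.
Then v_1 = N · v_2 = (4, 1, 0, 0)ᵀ.

Sanity check: (A − (-4)·I) v_1 = (0, 0, 0, 0)ᵀ = 0. ✓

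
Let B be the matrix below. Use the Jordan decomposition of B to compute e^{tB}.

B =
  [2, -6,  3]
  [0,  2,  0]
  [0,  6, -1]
e^{tB} =
  [exp(2*t), -2*exp(2*t) + 2*exp(-t), exp(2*t) - exp(-t)]
  [0, exp(2*t), 0]
  [0, 2*exp(2*t) - 2*exp(-t), exp(-t)]

Strategy: write B = P · J · P⁻¹ where J is a Jordan canonical form, so e^{tB} = P · e^{tJ} · P⁻¹, and e^{tJ} can be computed block-by-block.

B has Jordan form
J =
  [-1, 0, 0]
  [ 0, 2, 0]
  [ 0, 0, 2]
(up to reordering of blocks).

Per-block formulas:
  For a 1×1 block at λ = -1: exp(t · [-1]) = [e^(-1t)].
  For a 1×1 block at λ = 2: exp(t · [2]) = [e^(2t)].

After assembling e^{tJ} and conjugating by P, we get:

e^{tB} =
  [exp(2*t), -2*exp(2*t) + 2*exp(-t), exp(2*t) - exp(-t)]
  [0, exp(2*t), 0]
  [0, 2*exp(2*t) - 2*exp(-t), exp(-t)]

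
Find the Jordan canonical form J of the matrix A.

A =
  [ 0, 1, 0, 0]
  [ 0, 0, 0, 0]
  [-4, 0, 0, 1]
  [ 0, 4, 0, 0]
J_2(0) ⊕ J_2(0)

The characteristic polynomial is
  det(x·I − A) = x^4

Eigenvalues and multiplicities (the geometric multiplicity of λ is n − rank(A − λI), which equals the number of Jordan blocks for λ):
  λ = 0: algebraic multiplicity = 4, geometric multiplicity = 2

Determining the block sizes for each eigenvalue:
  λ = 0: with am = 4 and gm = 2, the partition is not yet determined (e.g. several partitions of 4 into 2 parts exist). Let N = A − (0)·I. Computing rank(N^1) = 2, rank(N^2) = 0; the number of blocks of size ≥ j is rank(N^{j−1}) − rank(N^j), giving [2, 2]. So we have 2 block(s) of size 2 → block sizes [2, 2]

Assembling the blocks gives a Jordan form
J =
  [0, 1, 0, 0]
  [0, 0, 0, 0]
  [0, 0, 0, 1]
  [0, 0, 0, 0]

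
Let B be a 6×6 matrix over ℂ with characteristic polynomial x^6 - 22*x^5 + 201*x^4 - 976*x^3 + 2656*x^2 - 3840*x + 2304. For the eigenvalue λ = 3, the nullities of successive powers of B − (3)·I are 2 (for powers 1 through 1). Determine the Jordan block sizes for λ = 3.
Block sizes for λ = 3: [1, 1]

From the dimensions of kernels of powers, the number of Jordan blocks of size at least j is d_j − d_{j−1} where d_j = dim ker(N^j) (with d_0 = 0). Computing the differences gives [2].
The number of blocks of size exactly k is (#blocks of size ≥ k) − (#blocks of size ≥ k + 1), so the partition is: 2 block(s) of size 1.
In nonincreasing order the block sizes are [1, 1].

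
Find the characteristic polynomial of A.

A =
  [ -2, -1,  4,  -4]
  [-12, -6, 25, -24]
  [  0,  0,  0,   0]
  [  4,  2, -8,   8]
x^4

Expanding det(x·I − A) (e.g. by cofactor expansion or by noting that A is similar to its Jordan form J, which has the same characteristic polynomial as A) gives
  χ_A(x) = x^4
which factors as x^4. The eigenvalues (with algebraic multiplicities) are λ = 0 with multiplicity 4.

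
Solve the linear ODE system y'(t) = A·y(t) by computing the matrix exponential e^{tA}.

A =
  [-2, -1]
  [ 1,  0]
e^{tA} =
  [-t*exp(-t) + exp(-t), -t*exp(-t)]
  [t*exp(-t), t*exp(-t) + exp(-t)]

Strategy: write A = P · J · P⁻¹ where J is a Jordan canonical form, so e^{tA} = P · e^{tJ} · P⁻¹, and e^{tJ} can be computed block-by-block.

A has Jordan form
J =
  [-1,  1]
  [ 0, -1]
(up to reordering of blocks).

Per-block formulas:
  For a 2×2 Jordan block J_2(-1): exp(t · J_2(-1)) = e^(-1t)·(I + t·N), where N is the 2×2 nilpotent shift.

After assembling e^{tJ} and conjugating by P, we get:

e^{tA} =
  [-t*exp(-t) + exp(-t), -t*exp(-t)]
  [t*exp(-t), t*exp(-t) + exp(-t)]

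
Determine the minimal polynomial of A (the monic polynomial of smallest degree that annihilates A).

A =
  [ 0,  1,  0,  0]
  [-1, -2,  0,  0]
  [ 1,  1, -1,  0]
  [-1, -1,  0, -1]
x^2 + 2*x + 1

The characteristic polynomial is χ_A(x) = (x + 1)^4, so the eigenvalues are known. The minimal polynomial is
  m_A(x) = Π_λ (x − λ)^{k_λ}
where k_λ is the size of the *largest* Jordan block for λ (equivalently, the smallest k with (A − λI)^k v = 0 for every generalised eigenvector v of λ).

  λ = -1: largest Jordan block has size 2, contributing (x + 1)^2

So m_A(x) = (x + 1)^2 = x^2 + 2*x + 1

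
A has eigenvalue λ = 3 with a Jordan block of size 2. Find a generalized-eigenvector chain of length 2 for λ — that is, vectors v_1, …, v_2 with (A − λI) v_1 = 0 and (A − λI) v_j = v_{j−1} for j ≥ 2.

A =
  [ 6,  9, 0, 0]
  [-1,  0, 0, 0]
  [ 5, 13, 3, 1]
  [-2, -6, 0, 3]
A Jordan chain for λ = 3 of length 2:
v_1 = (3, -1, 5, -2)ᵀ
v_2 = (1, 0, 0, 0)ᵀ

Let N = A − (3)·I. We want v_2 with N^2 v_2 = 0 but N^1 v_2 ≠ 0; then v_{j-1} := N · v_j for j = 2, …, 2.

Pick v_2 = (1, 0, 0, 0)ᵀ.
Then v_1 = N · v_2 = (3, -1, 5, -2)ᵀ.

Sanity check: (A − (3)·I) v_1 = (0, 0, 0, 0)ᵀ = 0. ✓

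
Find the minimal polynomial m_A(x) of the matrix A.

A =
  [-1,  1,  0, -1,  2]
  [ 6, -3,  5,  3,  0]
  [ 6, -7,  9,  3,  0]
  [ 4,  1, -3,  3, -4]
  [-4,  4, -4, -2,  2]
x^3 - 7*x^2 + 14*x - 8

The characteristic polynomial is χ_A(x) = (x - 4)*(x - 2)^2*(x - 1)^2, so the eigenvalues are known. The minimal polynomial is
  m_A(x) = Π_λ (x − λ)^{k_λ}
where k_λ is the size of the *largest* Jordan block for λ (equivalently, the smallest k with (A − λI)^k v = 0 for every generalised eigenvector v of λ).

  λ = 1: largest Jordan block has size 1, contributing (x − 1)
  λ = 2: largest Jordan block has size 1, contributing (x − 2)
  λ = 4: largest Jordan block has size 1, contributing (x − 4)

So m_A(x) = (x - 4)*(x - 2)*(x - 1) = x^3 - 7*x^2 + 14*x - 8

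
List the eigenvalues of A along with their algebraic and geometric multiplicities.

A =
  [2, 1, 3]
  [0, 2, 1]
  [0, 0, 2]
λ = 2: alg = 3, geom = 1

Step 1 — factor the characteristic polynomial to read off the algebraic multiplicities:
  χ_A(x) = (x - 2)^3

Step 2 — compute geometric multiplicities via the rank-nullity identity g(λ) = n − rank(A − λI):
  rank(A − (2)·I) = 2, so dim ker(A − (2)·I) = n − 2 = 1

Summary:
  λ = 2: algebraic multiplicity = 3, geometric multiplicity = 1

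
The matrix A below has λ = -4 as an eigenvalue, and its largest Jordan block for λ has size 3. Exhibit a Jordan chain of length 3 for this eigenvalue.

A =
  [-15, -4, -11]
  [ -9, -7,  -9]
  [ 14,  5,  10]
A Jordan chain for λ = -4 of length 3:
v_1 = (3, 0, -3)ᵀ
v_2 = (-11, -9, 14)ᵀ
v_3 = (1, 0, 0)ᵀ

Let N = A − (-4)·I. We want v_3 with N^3 v_3 = 0 but N^2 v_3 ≠ 0; then v_{j-1} := N · v_j for j = 3, …, 2.

Pick v_3 = (1, 0, 0)ᵀ.
Then v_2 = N · v_3 = (-11, -9, 14)ᵀ.
Then v_1 = N · v_2 = (3, 0, -3)ᵀ.

Sanity check: (A − (-4)·I) v_1 = (0, 0, 0)ᵀ = 0. ✓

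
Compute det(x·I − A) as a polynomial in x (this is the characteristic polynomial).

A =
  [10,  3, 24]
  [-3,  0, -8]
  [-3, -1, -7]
x^3 - 3*x^2 + 3*x - 1

Expanding det(x·I − A) (e.g. by cofactor expansion or by noting that A is similar to its Jordan form J, which has the same characteristic polynomial as A) gives
  χ_A(x) = x^3 - 3*x^2 + 3*x - 1
which factors as (x - 1)^3. The eigenvalues (with algebraic multiplicities) are λ = 1 with multiplicity 3.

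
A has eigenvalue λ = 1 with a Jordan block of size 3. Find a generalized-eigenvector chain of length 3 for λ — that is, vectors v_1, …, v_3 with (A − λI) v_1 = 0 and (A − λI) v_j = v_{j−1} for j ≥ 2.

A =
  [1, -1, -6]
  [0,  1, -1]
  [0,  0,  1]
A Jordan chain for λ = 1 of length 3:
v_1 = (1, 0, 0)ᵀ
v_2 = (-6, -1, 0)ᵀ
v_3 = (0, 0, 1)ᵀ

Let N = A − (1)·I. We want v_3 with N^3 v_3 = 0 but N^2 v_3 ≠ 0; then v_{j-1} := N · v_j for j = 3, …, 2.

Pick v_3 = (0, 0, 1)ᵀ.
Then v_2 = N · v_3 = (-6, -1, 0)ᵀ.
Then v_1 = N · v_2 = (1, 0, 0)ᵀ.

Sanity check: (A − (1)·I) v_1 = (0, 0, 0)ᵀ = 0. ✓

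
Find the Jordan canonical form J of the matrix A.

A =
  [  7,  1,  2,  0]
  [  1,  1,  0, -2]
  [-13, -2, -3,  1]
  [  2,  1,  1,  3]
J_2(2) ⊕ J_2(2)

The characteristic polynomial is
  det(x·I − A) = x^4 - 8*x^3 + 24*x^2 - 32*x + 16 = (x - 2)^4

Eigenvalues and multiplicities (the geometric multiplicity of λ is n − rank(A − λI), which equals the number of Jordan blocks for λ):
  λ = 2: algebraic multiplicity = 4, geometric multiplicity = 2

Determining the block sizes for each eigenvalue:
  λ = 2: with am = 4 and gm = 2, the partition is not yet determined (e.g. several partitions of 4 into 2 parts exist). Let N = A − (2)·I. Computing rank(N^1) = 2, rank(N^2) = 0; the number of blocks of size ≥ j is rank(N^{j−1}) − rank(N^j), giving [2, 2]. So we have 2 block(s) of size 2 → block sizes [2, 2]

Assembling the blocks gives a Jordan form
J =
  [2, 1, 0, 0]
  [0, 2, 0, 0]
  [0, 0, 2, 1]
  [0, 0, 0, 2]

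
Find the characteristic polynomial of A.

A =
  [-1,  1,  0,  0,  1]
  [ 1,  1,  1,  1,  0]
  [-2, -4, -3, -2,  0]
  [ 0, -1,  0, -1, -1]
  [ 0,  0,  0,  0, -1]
x^5 + 5*x^4 + 10*x^3 + 10*x^2 + 5*x + 1

Expanding det(x·I − A) (e.g. by cofactor expansion or by noting that A is similar to its Jordan form J, which has the same characteristic polynomial as A) gives
  χ_A(x) = x^5 + 5*x^4 + 10*x^3 + 10*x^2 + 5*x + 1
which factors as (x + 1)^5. The eigenvalues (with algebraic multiplicities) are λ = -1 with multiplicity 5.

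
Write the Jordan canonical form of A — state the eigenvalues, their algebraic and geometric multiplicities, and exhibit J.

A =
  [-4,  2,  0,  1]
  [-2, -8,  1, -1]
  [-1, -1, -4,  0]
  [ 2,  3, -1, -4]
J_3(-5) ⊕ J_1(-5)

The characteristic polynomial is
  det(x·I − A) = x^4 + 20*x^3 + 150*x^2 + 500*x + 625 = (x + 5)^4

Eigenvalues and multiplicities (the geometric multiplicity of λ is n − rank(A − λI), which equals the number of Jordan blocks for λ):
  λ = -5: algebraic multiplicity = 4, geometric multiplicity = 2

Determining the block sizes for each eigenvalue:
  λ = -5: with am = 4 and gm = 2, the partition is not yet determined (e.g. several partitions of 4 into 2 parts exist). Let N = A − (-5)·I. Computing rank(N^1) = 2, rank(N^2) = 1, rank(N^3) = 0; the number of blocks of size ≥ j is rank(N^{j−1}) − rank(N^j), giving [2, 1, 1]. So we have 1 block(s) of size 3, 1 block(s) of size 1 → block sizes [3, 1]

Assembling the blocks gives a Jordan form
J =
  [-5,  1,  0,  0]
  [ 0, -5,  1,  0]
  [ 0,  0, -5,  0]
  [ 0,  0,  0, -5]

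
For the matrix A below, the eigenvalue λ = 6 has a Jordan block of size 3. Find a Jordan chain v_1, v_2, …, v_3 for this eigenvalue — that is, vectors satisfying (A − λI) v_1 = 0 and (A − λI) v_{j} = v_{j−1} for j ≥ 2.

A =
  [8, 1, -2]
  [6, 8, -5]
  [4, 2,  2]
A Jordan chain for λ = 6 of length 3:
v_1 = (2, 4, 4)ᵀ
v_2 = (2, 6, 4)ᵀ
v_3 = (1, 0, 0)ᵀ

Let N = A − (6)·I. We want v_3 with N^3 v_3 = 0 but N^2 v_3 ≠ 0; then v_{j-1} := N · v_j for j = 3, …, 2.

Pick v_3 = (1, 0, 0)ᵀ.
Then v_2 = N · v_3 = (2, 6, 4)ᵀ.
Then v_1 = N · v_2 = (2, 4, 4)ᵀ.

Sanity check: (A − (6)·I) v_1 = (0, 0, 0)ᵀ = 0. ✓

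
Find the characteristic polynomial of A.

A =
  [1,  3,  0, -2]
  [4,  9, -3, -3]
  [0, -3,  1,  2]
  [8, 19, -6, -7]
x^4 - 4*x^3 + 6*x^2 - 4*x + 1

Expanding det(x·I − A) (e.g. by cofactor expansion or by noting that A is similar to its Jordan form J, which has the same characteristic polynomial as A) gives
  χ_A(x) = x^4 - 4*x^3 + 6*x^2 - 4*x + 1
which factors as (x - 1)^4. The eigenvalues (with algebraic multiplicities) are λ = 1 with multiplicity 4.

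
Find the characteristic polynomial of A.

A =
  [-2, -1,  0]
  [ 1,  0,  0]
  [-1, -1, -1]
x^3 + 3*x^2 + 3*x + 1

Expanding det(x·I − A) (e.g. by cofactor expansion or by noting that A is similar to its Jordan form J, which has the same characteristic polynomial as A) gives
  χ_A(x) = x^3 + 3*x^2 + 3*x + 1
which factors as (x + 1)^3. The eigenvalues (with algebraic multiplicities) are λ = -1 with multiplicity 3.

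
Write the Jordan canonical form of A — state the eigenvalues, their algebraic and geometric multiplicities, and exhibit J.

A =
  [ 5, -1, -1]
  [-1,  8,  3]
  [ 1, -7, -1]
J_3(4)

The characteristic polynomial is
  det(x·I − A) = x^3 - 12*x^2 + 48*x - 64 = (x - 4)^3

Eigenvalues and multiplicities (the geometric multiplicity of λ is n − rank(A − λI), which equals the number of Jordan blocks for λ):
  λ = 4: algebraic multiplicity = 3, geometric multiplicity = 1

Determining the block sizes for each eigenvalue:
  λ = 4: one block (gm = 1), so the single block has size am = 3 → block sizes [3]

Assembling the blocks gives a Jordan form
J =
  [4, 1, 0]
  [0, 4, 1]
  [0, 0, 4]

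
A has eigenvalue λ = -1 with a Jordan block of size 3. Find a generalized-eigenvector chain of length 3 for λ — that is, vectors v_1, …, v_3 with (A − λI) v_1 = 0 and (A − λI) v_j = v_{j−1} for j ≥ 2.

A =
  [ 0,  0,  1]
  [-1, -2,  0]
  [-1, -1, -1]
A Jordan chain for λ = -1 of length 3:
v_1 = (-1, 1, 1)ᵀ
v_2 = (0, -1, -1)ᵀ
v_3 = (0, 1, 0)ᵀ

Let N = A − (-1)·I. We want v_3 with N^3 v_3 = 0 but N^2 v_3 ≠ 0; then v_{j-1} := N · v_j for j = 3, …, 2.

Pick v_3 = (0, 1, 0)ᵀ.
Then v_2 = N · v_3 = (0, -1, -1)ᵀ.
Then v_1 = N · v_2 = (-1, 1, 1)ᵀ.

Sanity check: (A − (-1)·I) v_1 = (0, 0, 0)ᵀ = 0. ✓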